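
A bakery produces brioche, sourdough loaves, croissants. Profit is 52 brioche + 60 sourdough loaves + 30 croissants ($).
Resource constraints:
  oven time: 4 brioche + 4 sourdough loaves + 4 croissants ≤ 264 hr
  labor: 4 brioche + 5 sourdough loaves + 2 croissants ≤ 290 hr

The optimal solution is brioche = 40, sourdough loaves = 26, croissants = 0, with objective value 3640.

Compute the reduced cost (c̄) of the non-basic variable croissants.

-6

Both oven time and labor are binding at x*.
From A_Bᵀ y = c: 4·y_oven time + 4·y_labor = 52; 4·y_oven time + 5·y_labor = 60.
→ y_oven time = 5 and y_labor = 8.
Reduced cost of croissants: c₃ − yᵀa₃ = 30 − (5·4 + 8·2) = 30 − 36 = -6.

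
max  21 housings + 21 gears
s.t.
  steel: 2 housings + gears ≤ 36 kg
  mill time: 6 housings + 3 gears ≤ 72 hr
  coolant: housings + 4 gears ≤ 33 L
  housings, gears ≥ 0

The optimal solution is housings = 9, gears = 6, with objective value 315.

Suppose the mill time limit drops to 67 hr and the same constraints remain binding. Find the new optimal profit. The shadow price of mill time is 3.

Δb = -5, so new z* = 315 + (3)·(-5) = 315 − 15 = 300.

300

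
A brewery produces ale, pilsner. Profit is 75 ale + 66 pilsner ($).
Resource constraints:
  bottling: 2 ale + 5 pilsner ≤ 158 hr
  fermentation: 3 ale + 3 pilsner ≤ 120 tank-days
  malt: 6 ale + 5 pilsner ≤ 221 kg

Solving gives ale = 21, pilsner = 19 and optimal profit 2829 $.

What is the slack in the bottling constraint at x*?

21

bottling used = 2·21 + 5·19 = 137; slack = 158 − 137 = 21.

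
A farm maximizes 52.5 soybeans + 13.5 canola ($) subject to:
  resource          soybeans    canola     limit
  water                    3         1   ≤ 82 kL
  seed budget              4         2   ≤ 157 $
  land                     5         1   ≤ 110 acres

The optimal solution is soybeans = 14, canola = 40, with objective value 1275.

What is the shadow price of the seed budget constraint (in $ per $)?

0

At the optimum: water uses 82 of 82 (binding); seed budget uses 136 of 157 (slack = 21); land uses 110 of 110 (binding).
By complementary slackness, y = 0 for the non-binding constraint.
The binding rows give the dual system: 3·y_water + 5·y_land = 52.5 and 1·y_water + 1·y_land = 13.5.
→ y_water = 7.5 and y_land = 6.
Shadow price of seed budget = 0.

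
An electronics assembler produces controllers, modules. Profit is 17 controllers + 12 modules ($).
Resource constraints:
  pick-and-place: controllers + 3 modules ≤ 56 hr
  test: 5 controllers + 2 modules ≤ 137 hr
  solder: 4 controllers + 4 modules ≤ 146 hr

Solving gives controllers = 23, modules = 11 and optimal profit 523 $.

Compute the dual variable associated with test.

3

Binding: pick-and-place and test. Non-binding: solder (10 unused).
By complementary slackness, y = 0 for the non-binding constraint.
The binding rows give the dual system: 1·y_pick-and-place + 5·y_test = 17 and 3·y_pick-and-place + 2·y_test = 12.
This yields shadow prices y_pick-and-place = 2, y_test = 3.
Shadow price of test = 3.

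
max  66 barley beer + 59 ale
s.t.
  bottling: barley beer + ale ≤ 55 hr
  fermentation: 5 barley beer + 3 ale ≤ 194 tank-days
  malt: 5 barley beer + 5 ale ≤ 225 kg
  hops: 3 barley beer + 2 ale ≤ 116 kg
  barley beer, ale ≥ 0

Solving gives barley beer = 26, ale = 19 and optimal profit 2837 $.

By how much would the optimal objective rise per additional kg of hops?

Check each constraint at x*: bottling 45/55 (slack 10); fermentation 187/194 (slack 7); malt 225/225 (tight); hops 116/116 (tight).
By complementary slackness, y = 0 for the non-binding constraints.
The binding rows give the dual system: 5·y_malt + 3·y_hops = 66 and 5·y_malt + 2·y_hops = 59.
This yields shadow prices y_malt = 9, y_hops = 7.
Shadow price of hops = 7.

7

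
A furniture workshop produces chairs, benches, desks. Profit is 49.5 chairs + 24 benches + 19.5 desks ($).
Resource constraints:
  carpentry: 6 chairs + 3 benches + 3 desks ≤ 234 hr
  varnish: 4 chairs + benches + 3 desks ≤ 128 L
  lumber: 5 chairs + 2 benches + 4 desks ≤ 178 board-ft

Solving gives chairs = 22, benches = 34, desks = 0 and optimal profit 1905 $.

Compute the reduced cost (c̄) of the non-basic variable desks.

-7.5

At the optimum: carpentry uses 234 of 234 (binding); varnish uses 122 of 128 (slack = 6); lumber uses 178 of 178 (binding).
Since varnish is not tight, its dual is 0.
From A_Bᵀ y = c: 6·y_carpentry + 5·y_lumber = 49.5; 3·y_carpentry + 2·y_lumber = 24.
This yields shadow prices y_carpentry = 7, y_lumber = 1.5.
Reduced cost of desks: c₃ − yᵀa₃ = 19.5 − (7·3 + 1.5·4) = 19.5 − 27 = -7.5.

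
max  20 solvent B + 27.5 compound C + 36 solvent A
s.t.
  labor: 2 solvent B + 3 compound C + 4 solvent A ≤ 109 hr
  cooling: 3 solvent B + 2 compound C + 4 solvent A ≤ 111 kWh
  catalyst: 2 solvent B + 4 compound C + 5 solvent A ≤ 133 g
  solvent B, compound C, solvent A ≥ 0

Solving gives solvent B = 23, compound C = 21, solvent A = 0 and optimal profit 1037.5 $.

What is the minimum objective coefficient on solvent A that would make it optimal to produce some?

Binding: labor and cooling. Non-binding: catalyst (3 unused).
Slack constraints have shadow price 0 (complementary slackness).
From A_Bᵀ y = c: 2·y_labor + 3·y_cooling = 20; 3·y_labor + 2·y_cooling = 27.5.
→ y_labor = 8.5 and y_cooling = 1.
solvent A enters the basis when its profit ≥ yᵀa₃ = 8.5·4 + 1·4 = 38.

38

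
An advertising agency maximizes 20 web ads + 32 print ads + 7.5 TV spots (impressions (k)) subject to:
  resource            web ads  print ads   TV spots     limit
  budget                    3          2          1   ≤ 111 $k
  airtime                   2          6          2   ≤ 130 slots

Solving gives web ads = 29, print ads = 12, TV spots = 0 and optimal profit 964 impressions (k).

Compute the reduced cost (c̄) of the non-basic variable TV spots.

At the optimum: budget uses 111 of 111 (binding); airtime uses 130 of 130 (binding).
The binding rows give the dual system: 3·y_budget + 2·y_airtime = 20 and 2·y_budget + 6·y_airtime = 32.
This yields shadow prices y_budget = 4, y_airtime = 4.
Reduced cost of TV spots: c₃ − yᵀa₃ = 7.5 − (4·1 + 4·2) = 7.5 − 12 = -4.5.

-4.5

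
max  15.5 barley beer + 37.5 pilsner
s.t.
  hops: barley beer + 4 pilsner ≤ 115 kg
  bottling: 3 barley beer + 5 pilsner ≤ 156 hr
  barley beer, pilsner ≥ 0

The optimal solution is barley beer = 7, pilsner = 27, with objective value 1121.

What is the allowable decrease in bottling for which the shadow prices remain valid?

12.25

Binding constraints: hops, bottling. The basis is B = [[1,4],[3,5]] with det -7.
Per unit decrease in bottling, x* moves by d = (-0.5714, 0.1429).
The basis stays optimal until barley beer reaches 0; allowable decrease = 12.25 hr.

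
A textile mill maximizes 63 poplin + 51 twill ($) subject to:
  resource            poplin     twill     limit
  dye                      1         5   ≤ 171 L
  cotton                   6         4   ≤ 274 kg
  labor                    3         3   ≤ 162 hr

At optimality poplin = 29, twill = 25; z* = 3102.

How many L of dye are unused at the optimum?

dye used = 1·29 + 5·25 = 154; slack = 171 − 154 = 17.

17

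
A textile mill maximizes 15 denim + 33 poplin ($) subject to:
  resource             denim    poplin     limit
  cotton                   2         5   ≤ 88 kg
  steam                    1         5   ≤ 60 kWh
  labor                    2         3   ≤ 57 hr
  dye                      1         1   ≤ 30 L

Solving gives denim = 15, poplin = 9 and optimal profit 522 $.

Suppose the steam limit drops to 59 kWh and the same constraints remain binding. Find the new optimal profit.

519

At the optimum: cotton uses 75 of 88 (slack = 13); steam uses 60 of 60 (binding); labor uses 57 of 57 (binding); dye uses 24 of 30 (slack = 6).
Slack constraints have shadow price 0 (complementary slackness).
From A_Bᵀ y = c: 1·y_steam + 2·y_labor = 15; 5·y_steam + 3·y_labor = 33.
Solving: y_steam = 3, y_labor = 6.
Δz = y_steam·Δb = 3 × (-1) = -3, so new z* = 522 − 3 = 519.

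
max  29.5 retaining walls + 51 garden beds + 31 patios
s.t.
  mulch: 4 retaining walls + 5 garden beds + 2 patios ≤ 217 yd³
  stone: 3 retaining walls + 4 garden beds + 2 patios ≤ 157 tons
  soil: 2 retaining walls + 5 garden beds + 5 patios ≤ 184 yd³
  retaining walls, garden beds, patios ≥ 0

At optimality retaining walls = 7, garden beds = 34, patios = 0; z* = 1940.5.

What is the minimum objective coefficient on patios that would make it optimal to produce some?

Check each constraint at x*: mulch 198/217 (slack 19); stone 157/157 (tight); soil 184/184 (tight).
Slack constraints have shadow price 0 (complementary slackness).
The binding rows give the dual system: 3·y_stone + 2·y_soil = 29.5 and 4·y_stone + 5·y_soil = 51.
→ y_stone = 6.5 and y_soil = 5.
patios enters the basis when its profit ≥ yᵀa₃ = 6.5·2 + 5·5 = 38.

38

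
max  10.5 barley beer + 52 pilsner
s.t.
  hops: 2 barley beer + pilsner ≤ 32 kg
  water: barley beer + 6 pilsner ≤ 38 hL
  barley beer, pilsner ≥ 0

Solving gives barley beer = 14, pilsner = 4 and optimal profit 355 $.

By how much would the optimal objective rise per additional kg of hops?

At the optimum: hops uses 32 of 32 (binding); water uses 38 of 38 (binding).
The binding rows give the dual system: 2·y_hops + 1·y_water = 10.5 and 1·y_hops + 6·y_water = 52.
Solving: y_hops = 1, y_water = 8.5.
Shadow price of hops = 1.

1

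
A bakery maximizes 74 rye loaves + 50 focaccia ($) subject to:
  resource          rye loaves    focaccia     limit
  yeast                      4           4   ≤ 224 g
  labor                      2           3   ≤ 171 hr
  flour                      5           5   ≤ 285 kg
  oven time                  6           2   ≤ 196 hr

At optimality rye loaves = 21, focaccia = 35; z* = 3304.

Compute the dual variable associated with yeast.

9.5

Binding: yeast and oven time. Non-binding: labor (24 unused), flour (5 unused).
Since labor, flour are not tight, their duals are 0.
Dual feasibility on the basic columns requires 4·y_yeast + 6·y_oven time = 74, 4·y_yeast + 2·y_oven time = 50.
Solving: y_yeast = 9.5, y_oven time = 6.
Shadow price of yeast = 9.5.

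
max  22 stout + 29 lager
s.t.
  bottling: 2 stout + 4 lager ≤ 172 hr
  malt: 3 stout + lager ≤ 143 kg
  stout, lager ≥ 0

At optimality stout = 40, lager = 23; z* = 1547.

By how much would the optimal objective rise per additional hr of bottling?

Both bottling and malt are binding at x*.
The binding rows give the dual system: 2·y_bottling + 3·y_malt = 22 and 4·y_bottling + 1·y_malt = 29.
→ y_bottling = 6.5 and y_malt = 3.
Shadow price of bottling = 6.5.

6.5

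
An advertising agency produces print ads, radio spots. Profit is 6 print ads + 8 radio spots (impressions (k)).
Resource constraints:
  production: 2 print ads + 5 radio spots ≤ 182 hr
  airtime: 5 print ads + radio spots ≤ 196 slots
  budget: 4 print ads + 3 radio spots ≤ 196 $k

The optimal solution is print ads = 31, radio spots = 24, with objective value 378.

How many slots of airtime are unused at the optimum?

airtime used = 5·31 + 1·24 = 179; slack = 196 − 179 = 17.

17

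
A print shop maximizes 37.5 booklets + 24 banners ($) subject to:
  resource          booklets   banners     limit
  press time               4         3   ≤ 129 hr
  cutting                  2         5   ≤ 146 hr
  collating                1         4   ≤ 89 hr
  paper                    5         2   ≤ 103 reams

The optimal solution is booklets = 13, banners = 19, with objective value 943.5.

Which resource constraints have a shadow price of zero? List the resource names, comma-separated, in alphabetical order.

cutting, press time

press time: 109/129 (slack 20)
cutting: 121/146 (slack 25)
collating: 89/89 (binding)
paper: 103/103 (binding)
By complementary slackness, a constraint with positive slack has shadow price 0 → cutting, press time.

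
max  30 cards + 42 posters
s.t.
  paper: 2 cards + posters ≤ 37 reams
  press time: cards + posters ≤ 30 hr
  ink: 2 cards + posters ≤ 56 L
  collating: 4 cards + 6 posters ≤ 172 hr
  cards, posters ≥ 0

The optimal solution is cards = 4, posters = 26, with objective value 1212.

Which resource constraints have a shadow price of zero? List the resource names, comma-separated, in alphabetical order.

ink, paper

paper: 34/37 (slack 3)
press time: 30/30 (binding)
ink: 34/56 (slack 22)
collating: 172/172 (binding)
By complementary slackness, a constraint with positive slack has shadow price 0 → ink, paper.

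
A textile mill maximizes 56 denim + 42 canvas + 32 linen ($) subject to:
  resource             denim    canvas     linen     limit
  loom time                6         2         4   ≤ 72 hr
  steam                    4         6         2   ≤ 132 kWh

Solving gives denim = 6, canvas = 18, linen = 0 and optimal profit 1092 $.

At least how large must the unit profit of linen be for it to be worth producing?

Both loom time and steam are binding at x*.
From A_Bᵀ y = c: 6·y_loom time + 4·y_steam = 56; 2·y_loom time + 6·y_steam = 42.
This yields shadow prices y_loom time = 6, y_steam = 5.
linen enters the basis when its profit ≥ yᵀa₃ = 6·4 + 5·2 = 34.

34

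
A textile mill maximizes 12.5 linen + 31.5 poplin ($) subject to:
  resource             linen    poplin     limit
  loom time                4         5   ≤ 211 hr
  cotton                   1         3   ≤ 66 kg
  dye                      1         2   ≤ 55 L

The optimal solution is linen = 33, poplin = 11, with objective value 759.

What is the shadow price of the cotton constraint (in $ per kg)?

Binding: cotton and dye. Non-binding: loom time (24 unused).
Since loom time is not tight, its dual is 0.
Dual feasibility on the basic columns requires 1·y_cotton + 1·y_dye = 12.5, 3·y_cotton + 2·y_dye = 31.5.
Solving: y_cotton = 6.5, y_dye = 6.
Shadow price of cotton = 6.5.

6.5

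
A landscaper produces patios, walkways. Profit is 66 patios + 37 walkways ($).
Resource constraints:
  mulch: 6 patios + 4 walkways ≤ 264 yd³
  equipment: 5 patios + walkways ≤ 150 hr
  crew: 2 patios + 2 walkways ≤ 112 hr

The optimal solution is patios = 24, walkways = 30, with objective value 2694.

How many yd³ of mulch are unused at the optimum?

0

mulch used = 6·24 + 4·30 = 264; slack = 264 − 264 = 0.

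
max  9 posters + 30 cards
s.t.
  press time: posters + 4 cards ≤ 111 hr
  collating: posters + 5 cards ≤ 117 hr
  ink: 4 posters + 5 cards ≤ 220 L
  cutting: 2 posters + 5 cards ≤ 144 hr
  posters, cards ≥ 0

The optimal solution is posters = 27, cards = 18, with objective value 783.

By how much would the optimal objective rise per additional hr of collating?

Check each constraint at x*: press time 99/111 (slack 12); collating 117/117 (tight); ink 198/220 (slack 22); cutting 144/144 (tight).
Since press time, ink are not tight, their duals are 0.
From A_Bᵀ y = c: 1·y_collating + 2·y_cutting = 9; 5·y_collating + 5·y_cutting = 30.
→ y_collating = 3 and y_cutting = 3.
Shadow price of collating = 3.

3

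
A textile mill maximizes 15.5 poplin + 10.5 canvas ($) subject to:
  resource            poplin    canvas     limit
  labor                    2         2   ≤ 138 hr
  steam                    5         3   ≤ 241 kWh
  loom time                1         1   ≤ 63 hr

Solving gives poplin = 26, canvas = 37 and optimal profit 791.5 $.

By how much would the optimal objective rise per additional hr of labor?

0

Binding: steam and loom time. Non-binding: labor (12 unused).
By complementary slackness, y = 0 for the non-binding constraint.
From A_Bᵀ y = c: 5·y_steam + 1·y_loom time = 15.5; 3·y_steam + 1·y_loom time = 10.5.
→ y_steam = 2.5 and y_loom time = 3.
Shadow price of labor = 0.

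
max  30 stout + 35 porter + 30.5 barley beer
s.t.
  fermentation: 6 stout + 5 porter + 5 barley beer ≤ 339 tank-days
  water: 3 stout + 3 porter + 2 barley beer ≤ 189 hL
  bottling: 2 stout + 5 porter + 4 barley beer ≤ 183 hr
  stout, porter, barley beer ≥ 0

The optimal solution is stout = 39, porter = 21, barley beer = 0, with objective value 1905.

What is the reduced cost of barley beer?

At the optimum: fermentation uses 339 of 339 (binding); water uses 180 of 189 (slack = 9); bottling uses 183 of 183 (binding).
By complementary slackness, y = 0 for the non-binding constraint.
From A_Bᵀ y = c: 6·y_fermentation + 2·y_bottling = 30; 5·y_fermentation + 5·y_bottling = 35.
→ y_fermentation = 4 and y_bottling = 3.
Reduced cost of barley beer: c₃ − yᵀa₃ = 30.5 − (4·5 + 3·4) = 30.5 − 32 = -1.5.

-1.5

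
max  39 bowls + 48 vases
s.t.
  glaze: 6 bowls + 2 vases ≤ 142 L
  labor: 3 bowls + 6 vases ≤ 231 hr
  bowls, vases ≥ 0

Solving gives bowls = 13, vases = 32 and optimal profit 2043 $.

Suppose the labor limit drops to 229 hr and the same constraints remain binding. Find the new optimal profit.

Both glaze and labor are binding at x*.
From A_Bᵀ y = c: 6·y_glaze + 3·y_labor = 39; 2·y_glaze + 6·y_labor = 48.
Solving: y_glaze = 3, y_labor = 7.
Δz = y_labor·Δb = 7 × (-2) = -14, so new z* = 2043 − 14 = 2029.

2029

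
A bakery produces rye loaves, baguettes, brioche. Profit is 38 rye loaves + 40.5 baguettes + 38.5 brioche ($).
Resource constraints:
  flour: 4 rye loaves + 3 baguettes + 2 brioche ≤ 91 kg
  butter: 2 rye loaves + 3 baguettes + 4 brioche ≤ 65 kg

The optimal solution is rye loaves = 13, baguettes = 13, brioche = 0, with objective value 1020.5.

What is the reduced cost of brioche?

-4.5

Both flour and butter are binding at x*.
Dual feasibility on the basic columns requires 4·y_flour + 2·y_butter = 38, 3·y_flour + 3·y_butter = 40.5.
→ y_flour = 5.5 and y_butter = 8.
Reduced cost of brioche: c₃ − yᵀa₃ = 38.5 − (5.5·2 + 8·4) = 38.5 − 43 = -4.5.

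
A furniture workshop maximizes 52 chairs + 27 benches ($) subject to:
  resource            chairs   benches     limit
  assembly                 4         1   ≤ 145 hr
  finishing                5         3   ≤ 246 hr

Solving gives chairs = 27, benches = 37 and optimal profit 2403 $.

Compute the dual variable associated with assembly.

Both assembly and finishing are binding at x*.
The binding rows give the dual system: 4·y_assembly + 5·y_finishing = 52 and 1·y_assembly + 3·y_finishing = 27.
→ y_assembly = 3 and y_finishing = 8.
Shadow price of assembly = 3.

3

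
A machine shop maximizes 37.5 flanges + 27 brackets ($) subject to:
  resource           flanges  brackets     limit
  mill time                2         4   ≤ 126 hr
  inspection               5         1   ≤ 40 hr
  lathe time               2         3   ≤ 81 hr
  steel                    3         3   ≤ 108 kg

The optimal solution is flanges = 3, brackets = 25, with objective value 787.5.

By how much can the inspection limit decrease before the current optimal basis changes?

13

Binding constraints: inspection, lathe time. The basis is B = [[5,1],[2,3]] with det 13.
Per unit decrease in inspection, x* moves by d = (-0.2308, 0.1538).
The basis stays optimal until flanges reaches 0; allowable decrease = 13 hr.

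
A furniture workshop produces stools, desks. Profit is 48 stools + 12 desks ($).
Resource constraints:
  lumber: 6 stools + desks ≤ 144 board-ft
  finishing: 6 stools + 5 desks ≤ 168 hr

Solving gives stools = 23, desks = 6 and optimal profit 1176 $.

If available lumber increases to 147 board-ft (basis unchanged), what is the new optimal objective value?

Both lumber and finishing are binding at x*.
From A_Bᵀ y = c: 6·y_lumber + 6·y_finishing = 48; 1·y_lumber + 5·y_finishing = 12.
Solving: y_lumber = 7, y_finishing = 1.
Δz = y_lumber·Δb = 7 × (3) = 21, so new z* = 1176 + 21 = 1197.

1197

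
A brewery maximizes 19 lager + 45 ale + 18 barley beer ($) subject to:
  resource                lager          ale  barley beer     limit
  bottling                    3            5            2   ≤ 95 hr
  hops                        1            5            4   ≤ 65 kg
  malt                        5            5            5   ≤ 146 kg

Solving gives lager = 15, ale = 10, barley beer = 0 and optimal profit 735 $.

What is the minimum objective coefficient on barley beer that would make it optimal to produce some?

26

At the optimum: bottling uses 95 of 95 (binding); hops uses 65 of 65 (binding); malt uses 125 of 146 (slack = 21).
Since malt is not tight, its dual is 0.
The binding rows give the dual system: 3·y_bottling + 1·y_hops = 19 and 5·y_bottling + 5·y_hops = 45.
Solving: y_bottling = 5, y_hops = 4.
barley beer enters the basis when its profit ≥ yᵀa₃ = 5·2 + 4·4 = 26.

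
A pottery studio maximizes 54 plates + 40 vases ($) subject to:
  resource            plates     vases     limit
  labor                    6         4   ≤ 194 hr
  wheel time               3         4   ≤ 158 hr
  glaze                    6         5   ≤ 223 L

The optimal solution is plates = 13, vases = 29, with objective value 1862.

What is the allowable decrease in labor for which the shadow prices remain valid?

2

Binding constraints: labor, glaze. The basis is B = [[6,4],[6,5]] with det 6.
Per unit decrease in labor, x* moves by d = (-0.8333, 1).
The basis stays optimal until wheel time becomes binding; allowable decrease = 2 hr.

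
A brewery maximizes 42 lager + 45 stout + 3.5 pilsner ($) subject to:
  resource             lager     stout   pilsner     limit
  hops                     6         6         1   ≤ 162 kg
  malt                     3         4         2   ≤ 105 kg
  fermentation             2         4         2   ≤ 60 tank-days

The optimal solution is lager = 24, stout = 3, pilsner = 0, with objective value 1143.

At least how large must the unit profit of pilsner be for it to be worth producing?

Binding: hops and fermentation. Non-binding: malt (21 unused).
Slack constraints have shadow price 0 (complementary slackness).
From A_Bᵀ y = c: 6·y_hops + 2·y_fermentation = 42; 6·y_hops + 4·y_fermentation = 45.
→ y_hops = 6.5 and y_fermentation = 1.5.
pilsner enters the basis when its profit ≥ yᵀa₃ = 6.5·1 + 1.5·2 = 9.5.

9.5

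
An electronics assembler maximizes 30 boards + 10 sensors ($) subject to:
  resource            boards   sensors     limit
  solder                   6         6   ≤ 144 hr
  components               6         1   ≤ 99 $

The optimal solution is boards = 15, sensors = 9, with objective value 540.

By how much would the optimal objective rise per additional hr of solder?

1

At the optimum: solder uses 144 of 144 (binding); components uses 99 of 99 (binding).
Dual feasibility on the basic columns requires 6·y_solder + 6·y_components = 30, 6·y_solder + 1·y_components = 10.
This yields shadow prices y_solder = 1, y_components = 4.
Shadow price of solder = 1.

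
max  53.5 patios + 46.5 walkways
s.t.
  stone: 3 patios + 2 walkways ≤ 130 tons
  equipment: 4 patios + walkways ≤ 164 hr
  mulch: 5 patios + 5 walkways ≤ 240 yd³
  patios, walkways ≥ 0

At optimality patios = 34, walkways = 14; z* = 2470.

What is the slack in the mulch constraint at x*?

0

mulch used = 5·34 + 5·14 = 240; slack = 240 − 240 = 0.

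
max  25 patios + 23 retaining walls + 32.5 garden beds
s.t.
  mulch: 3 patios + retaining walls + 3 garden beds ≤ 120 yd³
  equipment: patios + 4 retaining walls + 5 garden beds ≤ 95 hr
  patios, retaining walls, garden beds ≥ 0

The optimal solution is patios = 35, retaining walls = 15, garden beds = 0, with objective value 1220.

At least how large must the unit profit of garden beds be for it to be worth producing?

41

Check each constraint at x*: mulch 120/120 (tight); equipment 95/95 (tight).
From A_Bᵀ y = c: 3·y_mulch + 1·y_equipment = 25; 1·y_mulch + 4·y_equipment = 23.
Solving: y_mulch = 7, y_equipment = 4.
garden beds enters the basis when its profit ≥ yᵀa₃ = 7·3 + 4·5 = 41.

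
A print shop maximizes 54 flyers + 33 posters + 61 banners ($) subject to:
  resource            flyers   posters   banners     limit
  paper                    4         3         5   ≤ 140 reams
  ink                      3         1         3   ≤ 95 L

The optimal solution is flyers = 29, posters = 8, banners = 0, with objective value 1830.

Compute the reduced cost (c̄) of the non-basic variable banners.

-2

At the optimum: paper uses 140 of 140 (binding); ink uses 95 of 95 (binding).
From A_Bᵀ y = c: 4·y_paper + 3·y_ink = 54; 3·y_paper + 1·y_ink = 33.
→ y_paper = 9 and y_ink = 6.
Reduced cost of banners: c₃ − yᵀa₃ = 61 − (9·5 + 6·3) = 61 − 63 = -2.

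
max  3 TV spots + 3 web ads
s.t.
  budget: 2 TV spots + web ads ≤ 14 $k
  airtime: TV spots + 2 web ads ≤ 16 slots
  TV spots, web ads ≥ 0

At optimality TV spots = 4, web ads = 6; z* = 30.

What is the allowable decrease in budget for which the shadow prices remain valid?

Binding constraints: budget, airtime. The basis is B = [[2,1],[1,2]] with det 3.
Per unit decrease in budget, x* moves by d = (-0.6667, 0.3333).
The basis stays optimal until TV spots reaches 0; allowable decrease = 6 $k.

6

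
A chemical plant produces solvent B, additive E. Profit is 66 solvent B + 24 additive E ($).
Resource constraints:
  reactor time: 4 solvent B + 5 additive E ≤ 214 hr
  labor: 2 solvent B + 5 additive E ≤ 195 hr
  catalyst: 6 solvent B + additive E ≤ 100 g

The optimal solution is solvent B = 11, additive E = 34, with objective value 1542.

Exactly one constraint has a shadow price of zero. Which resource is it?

reactor time: 214/214 (binding)
labor: 192/195 (slack 3)
catalyst: 100/100 (binding)
By complementary slackness, a constraint with positive slack has shadow price 0 → labor.

labor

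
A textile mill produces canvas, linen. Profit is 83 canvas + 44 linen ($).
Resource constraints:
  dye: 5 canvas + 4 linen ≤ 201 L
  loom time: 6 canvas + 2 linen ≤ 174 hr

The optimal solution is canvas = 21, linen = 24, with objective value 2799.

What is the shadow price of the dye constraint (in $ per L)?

At the optimum: dye uses 201 of 201 (binding); loom time uses 174 of 174 (binding).
From A_Bᵀ y = c: 5·y_dye + 6·y_loom time = 83; 4·y_dye + 2·y_loom time = 44.
Solving: y_dye = 7, y_loom time = 8.
Shadow price of dye = 7.

7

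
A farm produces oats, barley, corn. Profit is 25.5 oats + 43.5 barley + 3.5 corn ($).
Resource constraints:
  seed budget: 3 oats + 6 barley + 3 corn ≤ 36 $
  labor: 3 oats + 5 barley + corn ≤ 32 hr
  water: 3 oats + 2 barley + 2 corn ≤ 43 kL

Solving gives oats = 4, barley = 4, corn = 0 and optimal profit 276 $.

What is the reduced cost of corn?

At the optimum: seed budget uses 36 of 36 (binding); labor uses 32 of 32 (binding); water uses 20 of 43 (slack = 23).
Since water is not tight, its dual is 0.
From A_Bᵀ y = c: 3·y_seed budget + 3·y_labor = 25.5; 6·y_seed budget + 5·y_labor = 43.5.
This yields shadow prices y_seed budget = 1, y_labor = 7.5.
Reduced cost of corn: c₃ − yᵀa₃ = 3.5 − (1·3 + 7.5·1) = 3.5 − 10.5 = -7.

-7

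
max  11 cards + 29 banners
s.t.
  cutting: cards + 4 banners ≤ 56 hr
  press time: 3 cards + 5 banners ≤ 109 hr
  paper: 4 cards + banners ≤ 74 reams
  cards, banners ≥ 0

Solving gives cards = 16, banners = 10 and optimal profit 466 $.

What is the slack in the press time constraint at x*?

11

press time used = 3·16 + 5·10 = 98; slack = 109 − 98 = 11.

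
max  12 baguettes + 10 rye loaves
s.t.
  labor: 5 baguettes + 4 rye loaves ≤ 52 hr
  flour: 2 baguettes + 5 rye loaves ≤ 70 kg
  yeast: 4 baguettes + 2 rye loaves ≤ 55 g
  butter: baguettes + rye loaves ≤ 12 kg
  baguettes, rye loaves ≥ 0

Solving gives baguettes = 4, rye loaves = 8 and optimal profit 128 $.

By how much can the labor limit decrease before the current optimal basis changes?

4

Binding constraints: labor, butter. The basis is B = [[5,4],[1,1]] with det 1.
Per unit decrease in labor, x* moves by d = (-1, 1).
The basis stays optimal until baguettes reaches 0; allowable decrease = 4 hr.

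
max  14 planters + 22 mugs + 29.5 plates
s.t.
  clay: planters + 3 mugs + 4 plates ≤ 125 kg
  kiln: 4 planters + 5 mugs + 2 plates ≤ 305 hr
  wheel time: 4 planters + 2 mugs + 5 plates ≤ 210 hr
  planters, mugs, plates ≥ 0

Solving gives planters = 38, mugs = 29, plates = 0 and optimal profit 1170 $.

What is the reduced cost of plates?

-4.5

Binding: clay and wheel time. Non-binding: kiln (8 unused).
Since kiln is not tight, its dual is 0.
From A_Bᵀ y = c: 1·y_clay + 4·y_wheel time = 14; 3·y_clay + 2·y_wheel time = 22.
Solving: y_clay = 6, y_wheel time = 2.
Reduced cost of plates: c₃ − yᵀa₃ = 29.5 − (6·4 + 2·5) = 29.5 − 34 = -4.5.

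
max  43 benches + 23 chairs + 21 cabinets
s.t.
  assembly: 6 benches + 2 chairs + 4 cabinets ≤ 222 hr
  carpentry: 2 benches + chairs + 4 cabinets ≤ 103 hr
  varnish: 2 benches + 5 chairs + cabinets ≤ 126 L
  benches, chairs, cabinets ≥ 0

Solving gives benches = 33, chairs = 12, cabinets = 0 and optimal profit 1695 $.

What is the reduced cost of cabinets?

Binding: assembly and varnish. Non-binding: carpentry (25 unused).
Since carpentry is not tight, its dual is 0.
Dual feasibility on the basic columns requires 6·y_assembly + 2·y_varnish = 43, 2·y_assembly + 5·y_varnish = 23.
→ y_assembly = 6.5 and y_varnish = 2.
Reduced cost of cabinets: c₃ − yᵀa₃ = 21 − (6.5·4 + 2·1) = 21 − 28 = -7.

-7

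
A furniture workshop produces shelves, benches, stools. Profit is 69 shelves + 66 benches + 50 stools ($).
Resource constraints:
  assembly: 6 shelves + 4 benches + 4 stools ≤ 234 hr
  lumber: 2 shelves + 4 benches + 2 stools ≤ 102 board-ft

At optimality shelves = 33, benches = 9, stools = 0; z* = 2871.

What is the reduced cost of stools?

Both assembly and lumber are binding at x*.
From A_Bᵀ y = c: 6·y_assembly + 2·y_lumber = 69; 4·y_assembly + 4·y_lumber = 66.
→ y_assembly = 9 and y_lumber = 7.5.
Reduced cost of stools: c₃ − yᵀa₃ = 50 − (9·4 + 7.5·2) = 50 − 51 = -1.

-1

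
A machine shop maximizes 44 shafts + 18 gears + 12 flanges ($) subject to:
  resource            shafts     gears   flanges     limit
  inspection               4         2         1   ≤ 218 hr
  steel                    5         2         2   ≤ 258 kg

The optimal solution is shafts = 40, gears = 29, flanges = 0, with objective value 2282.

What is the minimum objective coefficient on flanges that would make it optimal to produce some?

17

At the optimum: inspection uses 218 of 218 (binding); steel uses 258 of 258 (binding).
Dual feasibility on the basic columns requires 4·y_inspection + 5·y_steel = 44, 2·y_inspection + 2·y_steel = 18.
This yields shadow prices y_inspection = 1, y_steel = 8.
flanges enters the basis when its profit ≥ yᵀa₃ = 1·1 + 8·2 = 17.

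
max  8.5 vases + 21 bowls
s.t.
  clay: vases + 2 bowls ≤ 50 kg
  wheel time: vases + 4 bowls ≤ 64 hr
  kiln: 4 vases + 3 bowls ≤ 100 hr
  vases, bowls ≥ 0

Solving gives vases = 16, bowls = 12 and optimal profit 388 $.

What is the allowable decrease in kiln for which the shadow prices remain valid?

Binding constraints: wheel time, kiln. The basis is B = [[1,4],[4,3]] with det -13.
Per unit decrease in kiln, x* moves by d = (-0.3077, 0.0769).
The basis stays optimal until vases reaches 0; allowable decrease = 52 hr.

52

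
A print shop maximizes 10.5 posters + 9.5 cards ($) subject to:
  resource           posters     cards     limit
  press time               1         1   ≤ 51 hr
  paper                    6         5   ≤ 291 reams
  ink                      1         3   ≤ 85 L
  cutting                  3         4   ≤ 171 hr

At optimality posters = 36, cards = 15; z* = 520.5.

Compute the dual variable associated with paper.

1

At the optimum: press time uses 51 of 51 (binding); paper uses 291 of 291 (binding); ink uses 81 of 85 (slack = 4); cutting uses 168 of 171 (slack = 3).
Since ink, cutting are not tight, their duals are 0.
From A_Bᵀ y = c: 1·y_press time + 6·y_paper = 10.5; 1·y_press time + 5·y_paper = 9.5.
→ y_press time = 4.5 and y_paper = 1.
Shadow price of paper = 1.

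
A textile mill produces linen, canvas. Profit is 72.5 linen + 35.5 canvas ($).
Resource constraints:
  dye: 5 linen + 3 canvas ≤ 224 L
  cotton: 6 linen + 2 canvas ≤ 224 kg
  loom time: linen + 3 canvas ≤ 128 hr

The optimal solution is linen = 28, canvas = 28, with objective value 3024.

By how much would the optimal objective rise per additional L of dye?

8.5

Check each constraint at x*: dye 224/224 (tight); cotton 224/224 (tight); loom time 112/128 (slack 16).
Since loom time is not tight, its dual is 0.
The binding rows give the dual system: 5·y_dye + 6·y_cotton = 72.5 and 3·y_dye + 2·y_cotton = 35.5.
→ y_dye = 8.5 and y_cotton = 5.
Shadow price of dye = 8.5.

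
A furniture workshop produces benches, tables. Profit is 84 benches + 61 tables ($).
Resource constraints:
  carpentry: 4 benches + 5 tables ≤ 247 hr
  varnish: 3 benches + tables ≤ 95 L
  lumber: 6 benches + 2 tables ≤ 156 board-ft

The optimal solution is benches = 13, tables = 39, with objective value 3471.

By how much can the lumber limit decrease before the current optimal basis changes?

Binding constraints: carpentry, lumber. The basis is B = [[4,5],[6,2]] with det -22.
Per unit decrease in lumber, x* moves by d = (-0.2273, 0.1818).
The basis stays optimal until benches reaches 0; allowable decrease = 57.2 board-ft.

57.2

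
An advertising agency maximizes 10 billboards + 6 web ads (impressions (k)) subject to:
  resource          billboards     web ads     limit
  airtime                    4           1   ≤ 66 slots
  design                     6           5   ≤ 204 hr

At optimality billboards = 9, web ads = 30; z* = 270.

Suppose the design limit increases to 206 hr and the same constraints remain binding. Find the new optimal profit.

272

At the optimum: airtime uses 66 of 66 (binding); design uses 204 of 204 (binding).
From A_Bᵀ y = c: 4·y_airtime + 6·y_design = 10; 1·y_airtime + 5·y_design = 6.
→ y_airtime = 1 and y_design = 1.
Δz = y_design·Δb = 1 × (2) = 2, so new z* = 270 + 2 = 272.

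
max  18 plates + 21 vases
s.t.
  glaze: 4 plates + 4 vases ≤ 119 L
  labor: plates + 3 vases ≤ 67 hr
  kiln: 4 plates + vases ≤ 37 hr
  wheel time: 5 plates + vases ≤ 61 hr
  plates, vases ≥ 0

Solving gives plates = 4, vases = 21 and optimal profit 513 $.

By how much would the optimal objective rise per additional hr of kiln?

Check each constraint at x*: glaze 100/119 (slack 19); labor 67/67 (tight); kiln 37/37 (tight); wheel time 41/61 (slack 20).
Slack constraints have shadow price 0 (complementary slackness).
Dual feasibility on the basic columns requires 1·y_labor + 4·y_kiln = 18, 3·y_labor + 1·y_kiln = 21.
→ y_labor = 6 and y_kiln = 3.
Shadow price of kiln = 3.

3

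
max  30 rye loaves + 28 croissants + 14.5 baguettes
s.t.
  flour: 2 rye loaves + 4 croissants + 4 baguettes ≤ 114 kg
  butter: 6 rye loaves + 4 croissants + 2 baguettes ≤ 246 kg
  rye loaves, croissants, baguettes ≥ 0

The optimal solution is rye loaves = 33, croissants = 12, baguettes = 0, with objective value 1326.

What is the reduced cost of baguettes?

Check each constraint at x*: flour 114/114 (tight); butter 246/246 (tight).
The binding rows give the dual system: 2·y_flour + 6·y_butter = 30 and 4·y_flour + 4·y_butter = 28.
Solving: y_flour = 3, y_butter = 4.
Reduced cost of baguettes: c₃ − yᵀa₃ = 14.5 − (3·4 + 4·2) = 14.5 − 20 = -5.5.

-5.5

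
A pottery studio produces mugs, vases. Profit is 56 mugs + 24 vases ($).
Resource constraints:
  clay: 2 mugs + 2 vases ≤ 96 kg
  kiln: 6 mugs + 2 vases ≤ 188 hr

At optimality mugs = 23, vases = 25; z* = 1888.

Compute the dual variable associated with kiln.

Check each constraint at x*: clay 96/96 (tight); kiln 188/188 (tight).
Dual feasibility on the basic columns requires 2·y_clay + 6·y_kiln = 56, 2·y_clay + 2·y_kiln = 24.
Solving: y_clay = 4, y_kiln = 8.
Shadow price of kiln = 8.

8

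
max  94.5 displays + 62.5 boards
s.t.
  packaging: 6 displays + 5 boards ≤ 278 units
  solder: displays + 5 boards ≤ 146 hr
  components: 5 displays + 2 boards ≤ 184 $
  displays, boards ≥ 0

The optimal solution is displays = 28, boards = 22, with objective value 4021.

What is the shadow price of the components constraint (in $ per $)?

At the optimum: packaging uses 278 of 278 (binding); solder uses 138 of 146 (slack = 8); components uses 184 of 184 (binding).
Since solder is not tight, its dual is 0.
From A_Bᵀ y = c: 6·y_packaging + 5·y_components = 94.5; 5·y_packaging + 2·y_components = 62.5.
→ y_packaging = 9.5 and y_components = 7.5.
Shadow price of components = 7.5.

7.5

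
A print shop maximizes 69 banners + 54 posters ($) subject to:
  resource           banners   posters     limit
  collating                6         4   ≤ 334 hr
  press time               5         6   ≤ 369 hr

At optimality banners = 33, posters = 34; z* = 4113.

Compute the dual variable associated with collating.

9

Both collating and press time are binding at x*.
The binding rows give the dual system: 6·y_collating + 5·y_press time = 69 and 4·y_collating + 6·y_press time = 54.
→ y_collating = 9 and y_press time = 3.
Shadow price of collating = 9.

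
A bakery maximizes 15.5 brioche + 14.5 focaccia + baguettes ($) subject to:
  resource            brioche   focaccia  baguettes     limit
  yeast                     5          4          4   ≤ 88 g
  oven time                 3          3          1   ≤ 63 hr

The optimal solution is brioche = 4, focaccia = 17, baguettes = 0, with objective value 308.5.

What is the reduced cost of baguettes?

Check each constraint at x*: yeast 88/88 (tight); oven time 63/63 (tight).
From A_Bᵀ y = c: 5·y_yeast + 3·y_oven time = 15.5; 4·y_yeast + 3·y_oven time = 14.5.
Solving: y_yeast = 1, y_oven time = 3.5.
Reduced cost of baguettes: c₃ − yᵀa₃ = 1 − (1·4 + 3.5·1) = 1 − 7.5 = -6.5.

-6.5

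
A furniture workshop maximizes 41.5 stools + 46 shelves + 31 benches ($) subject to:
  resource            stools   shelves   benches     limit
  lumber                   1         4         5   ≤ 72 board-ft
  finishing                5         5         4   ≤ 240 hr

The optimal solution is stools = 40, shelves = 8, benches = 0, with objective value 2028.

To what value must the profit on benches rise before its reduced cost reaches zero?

Both lumber and finishing are binding at x*.
The binding rows give the dual system: 1·y_lumber + 5·y_finishing = 41.5 and 4·y_lumber + 5·y_finishing = 46.
Solving: y_lumber = 1.5, y_finishing = 8.
benches enters the basis when its profit ≥ yᵀa₃ = 1.5·5 + 8·4 = 39.5.

39.5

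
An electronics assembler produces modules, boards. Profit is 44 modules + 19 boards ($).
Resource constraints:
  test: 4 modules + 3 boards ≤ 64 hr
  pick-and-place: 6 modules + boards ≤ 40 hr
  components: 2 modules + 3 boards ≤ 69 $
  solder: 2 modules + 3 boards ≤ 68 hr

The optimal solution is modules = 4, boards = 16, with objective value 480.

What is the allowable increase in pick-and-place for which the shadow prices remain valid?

56

Binding constraints: test, pick-and-place. The basis is B = [[4,3],[6,1]] with det -14.
Per unit increase in pick-and-place, x* moves by d = (0.2143, -0.2857).
The basis stays optimal until boards reaches 0; allowable increase = 56 hr.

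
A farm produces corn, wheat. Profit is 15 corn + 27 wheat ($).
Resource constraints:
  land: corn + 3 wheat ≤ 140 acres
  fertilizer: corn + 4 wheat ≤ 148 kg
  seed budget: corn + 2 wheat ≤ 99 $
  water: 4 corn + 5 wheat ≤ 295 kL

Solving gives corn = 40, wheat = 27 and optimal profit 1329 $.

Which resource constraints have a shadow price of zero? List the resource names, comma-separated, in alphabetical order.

land, seed budget

land: 121/140 (slack 19)
fertilizer: 148/148 (binding)
seed budget: 94/99 (slack 5)
water: 295/295 (binding)
By complementary slackness, a constraint with positive slack has shadow price 0 → land, seed budget.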